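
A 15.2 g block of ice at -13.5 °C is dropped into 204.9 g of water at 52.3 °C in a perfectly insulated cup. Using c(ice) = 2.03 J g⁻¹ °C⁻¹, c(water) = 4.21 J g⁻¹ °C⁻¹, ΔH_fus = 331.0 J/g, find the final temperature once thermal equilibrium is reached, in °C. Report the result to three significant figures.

T_f = 42.8 °C

Heat to bring ice to 0 °C and melt it: q₁ = 15.2×2.03×13.5 + 15.2×331.0 = 5447.8 J
Heat the water can supply cooling to 0 °C: 204.9×4.21×52.3 = 45115.5 J > q₁, so all ice melts.
Energy balance: 204.9×4.21×(52.3 − T) = 5447.8 + 15.2×4.21×(T − 0)
862.629(52.3 − T) = 5447.8 + 63.992 T
45115.5 − 5447.8 = 926.621 T
T = 39667.7 / 926.621 = 42.81 °C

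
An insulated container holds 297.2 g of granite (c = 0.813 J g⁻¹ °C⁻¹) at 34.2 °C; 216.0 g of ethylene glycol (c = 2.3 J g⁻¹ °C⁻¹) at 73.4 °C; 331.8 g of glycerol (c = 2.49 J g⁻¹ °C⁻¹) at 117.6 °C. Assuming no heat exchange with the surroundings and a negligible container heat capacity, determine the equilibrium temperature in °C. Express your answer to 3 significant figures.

Σ mᵢcᵢ(T − Tᵢ) = 0  ⇒  T = Σ mᵢcᵢTᵢ / Σ mᵢcᵢ
Σ mᵢcᵢ = 297.2×0.813 + 216.0×2.3 + 331.8×2.49 = 1564.6056
Σ mᵢcᵢTᵢ = 241.6236×34.2 + 496.8×73.4 + 826.182×117.6 = 141890
T = 141890 / 1564.6056 = 90.69 °C

T_f = 90.7 °C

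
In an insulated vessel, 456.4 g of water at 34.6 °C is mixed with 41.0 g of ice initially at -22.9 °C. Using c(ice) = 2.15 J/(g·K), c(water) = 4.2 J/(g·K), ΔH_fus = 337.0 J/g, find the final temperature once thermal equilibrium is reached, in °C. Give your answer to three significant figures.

T_f = 24.2 °C

Heat to bring ice to 0 °C and melt it: q₁ = 41.0×2.15×22.9 + 41.0×337.0 = 15836 J
Heat the water can supply cooling to 0 °C: 456.4×4.2×34.6 = 66324.0 J > q₁, so all ice melts.
Energy balance: 456.4×4.2×(34.6 − T) = 15836 + 41.0×4.2×(T − 0)
1916.88(34.6 − T) = 15836 + 172.2 T
66324.0 − 15836 = 2089.08 T
T = 50488.0 / 2089.08 = 24.17 °C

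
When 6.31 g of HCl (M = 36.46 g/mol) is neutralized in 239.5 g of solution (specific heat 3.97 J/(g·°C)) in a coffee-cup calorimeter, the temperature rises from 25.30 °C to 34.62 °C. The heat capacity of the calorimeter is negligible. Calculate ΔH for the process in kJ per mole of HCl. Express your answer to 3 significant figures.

ΔH = -51.2 kJ/mol

|ΔT| = |34.62 − 25.30| = 9.32 °C
|q_surr| = (239.5 × 3.97) × 9.32 = 950.815 × 9.32 = 8862 J
n(HCl) = 6.31 / 36.46 = 0.1731 mol
Temperature rose, so q_rxn = −|q_surr| = -8.862 kJ
ΔH = q_rxn / n = -51.20 kJ/mol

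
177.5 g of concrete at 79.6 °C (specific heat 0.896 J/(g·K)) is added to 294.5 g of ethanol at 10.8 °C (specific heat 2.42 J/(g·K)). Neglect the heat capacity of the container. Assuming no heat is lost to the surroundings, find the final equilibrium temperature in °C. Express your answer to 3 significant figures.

Heat lost by concrete = heat gained by ethanol.
(177.5)(0.896)(79.6 − T) = (294.5)(2.42)(T − 10.8)
159.04 (79.6 − T) = 712.69 (T − 10.8)
12660 − 159.04 T = 712.69 T − 7697.1
20357.1 = 871.73 T
T = 23.35 °C

T_f = 23.4 °C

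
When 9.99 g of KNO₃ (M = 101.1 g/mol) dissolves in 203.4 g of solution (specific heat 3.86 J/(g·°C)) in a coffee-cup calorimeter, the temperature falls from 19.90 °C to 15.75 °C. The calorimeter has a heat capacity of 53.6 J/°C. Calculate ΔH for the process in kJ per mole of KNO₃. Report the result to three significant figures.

|ΔT| = |15.75 − 19.90| = 4.15 °C
|q_surr| = (203.4 × 3.86 + 53.6) × 4.15 = 838.724 × 4.15 = 3481 J
n(KNO₃) = 9.99 / 101.1 = 0.09881 mol
Temperature fell, so q_rxn = +|q_surr| = 3.481 kJ
ΔH = q_rxn / n = 35.23 kJ/mol

ΔH = 35.2 kJ/mol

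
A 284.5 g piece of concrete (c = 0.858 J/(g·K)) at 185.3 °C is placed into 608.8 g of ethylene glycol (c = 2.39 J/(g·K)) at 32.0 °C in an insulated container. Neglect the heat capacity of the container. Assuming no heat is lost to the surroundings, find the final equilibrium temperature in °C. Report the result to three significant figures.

Heat lost by concrete = heat gained by ethylene glycol.
(284.5)(0.858)(185.3 − T) = (608.8)(2.39)(T − 32.0)
244.101 (185.3 − T) = 1455.032 (T − 32.0)
45232 − 244.101 T = 1455.032 T − 46561
91793 = 1699.133 T
T = 54.02 °C

T_f = 54.0 °C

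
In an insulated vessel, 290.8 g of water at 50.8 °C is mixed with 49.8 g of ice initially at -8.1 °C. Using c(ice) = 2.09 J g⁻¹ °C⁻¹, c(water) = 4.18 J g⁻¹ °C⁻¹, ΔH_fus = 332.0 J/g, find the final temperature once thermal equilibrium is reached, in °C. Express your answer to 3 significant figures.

T_f = 31.2 °C

Heat to bring ice to 0 °C and melt it: q₁ = 49.8×2.09×8.1 + 49.8×332.0 = 17377 J
Heat the water can supply cooling to 0 °C: 290.8×4.18×50.8 = 61749.6 J > q₁, so all ice melts.
Energy balance: 290.8×4.18×(50.8 − T) = 17377 + 49.8×4.18×(T − 0)
1215.544(50.8 − T) = 17377 + 208.164 T
61749.6 − 17377 = 1423.708 T
T = 44372.6 / 1423.708 = 31.17 °C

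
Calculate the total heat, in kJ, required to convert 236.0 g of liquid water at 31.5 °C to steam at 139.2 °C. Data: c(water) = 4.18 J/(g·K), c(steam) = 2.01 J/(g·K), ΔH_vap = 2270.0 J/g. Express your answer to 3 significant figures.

q = 622 kJ

q1 (heat water 31.5→100.0 °C): 236.0 × 4.18 × 68.5 = 67574 J
q2 (vaporize at 100 °C): 236.0 × 2270.0 = 535720 J
q3 (heat steam 100.0→139.2 °C): 236.0 × 2.01 × 39.2 = 18595 J
Total: 67574 + 535720 + 18595 = 621889 J = 622 kJ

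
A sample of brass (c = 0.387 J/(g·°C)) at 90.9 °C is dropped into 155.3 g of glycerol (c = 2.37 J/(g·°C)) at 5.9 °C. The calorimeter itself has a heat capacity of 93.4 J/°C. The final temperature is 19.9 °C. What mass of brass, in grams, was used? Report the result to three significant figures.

m = 235 g

q_gained = (155.3 × 2.37 + 93.4) × (19.9 − 5.9) = 6460 J
q_lost = m × 0.387 × (90.9 − 19.9) = 27.477 m
m = 6460 / 27.477 = 235 g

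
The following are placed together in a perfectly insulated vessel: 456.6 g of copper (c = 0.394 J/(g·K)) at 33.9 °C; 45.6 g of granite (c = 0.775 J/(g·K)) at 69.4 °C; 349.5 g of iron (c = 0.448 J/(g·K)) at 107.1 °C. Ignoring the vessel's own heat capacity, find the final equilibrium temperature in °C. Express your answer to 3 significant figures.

T_f = 68.1 °C

Σ mᵢcᵢ(T − Tᵢ) = 0  ⇒  T = Σ mᵢcᵢTᵢ / Σ mᵢcᵢ
Σ mᵢcᵢ = 456.6×0.394 + 45.6×0.775 + 349.5×0.448 = 371.8164
Σ mᵢcᵢTᵢ = 179.9004×33.9 + 35.34×69.4 + 156.576×107.1 = 25321
T = 25321 / 371.8164 = 68.10 °C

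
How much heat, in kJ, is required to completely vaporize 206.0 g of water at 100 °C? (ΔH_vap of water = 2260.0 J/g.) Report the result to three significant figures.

q = 466 kJ

q = m × ΔH_vap = 206.0 × 2260.0 = 465600 J = 466 kJ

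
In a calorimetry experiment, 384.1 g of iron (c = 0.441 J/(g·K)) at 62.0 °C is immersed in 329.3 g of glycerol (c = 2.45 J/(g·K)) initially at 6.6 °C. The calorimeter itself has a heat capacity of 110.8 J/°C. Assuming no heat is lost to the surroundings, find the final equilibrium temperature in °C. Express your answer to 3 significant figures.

Heat lost by iron = heat gained by glycerol + calorimeter.
(384.1)(0.441)(62.0 − T) = [(329.3)(2.45) + 110.8](T − 6.6)
169.3881 (62.0 − T) = 917.585 (T − 6.6)
10502 − 169.3881 T = 917.585 T − 6056.1
16558.1 = 1086.9731 T
T = 15.23 °C

T_f = 15.2 °C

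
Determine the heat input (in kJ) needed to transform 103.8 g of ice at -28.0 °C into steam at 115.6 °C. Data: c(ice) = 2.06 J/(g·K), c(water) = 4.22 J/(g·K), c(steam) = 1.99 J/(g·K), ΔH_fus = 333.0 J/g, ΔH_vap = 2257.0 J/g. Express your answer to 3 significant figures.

q = 322 kJ

q1 (heat ice -28.0→0.0 °C): 103.8 × 2.06 × 28.0 = 5987 J
q2 (melt at 0 °C): 103.8 × 333.0 = 34565 J
q3 (heat water 0.0→100.0 °C): 103.8 × 4.22 × 100.0 = 43804 J
q4 (vaporize at 100 °C): 103.8 × 2257.0 = 234277 J
q5 (heat steam 100.0→115.6 °C): 103.8 × 1.99 × 15.6 = 3222 J
Total: 5987 + 34565 + 43804 + 234277 + 3222 = 321855 J = 322 kJ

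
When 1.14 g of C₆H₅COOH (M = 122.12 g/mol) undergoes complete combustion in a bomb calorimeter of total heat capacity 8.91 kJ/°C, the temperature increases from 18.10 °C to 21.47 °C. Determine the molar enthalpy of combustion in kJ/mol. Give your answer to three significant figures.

ΔT = 21.47 − 18.10 = 3.37 °C
q_cal = C_cal × ΔT = 8.91 × 3.37 = 30.0267 kJ
n = 1.14 / 122.12 = 0.009335 mol
q_rxn = −q_cal = -30.0267 kJ
ΔH = -30.0267 / 0.009335 = -3217 kJ/mol

ΔH = -3220 kJ/mol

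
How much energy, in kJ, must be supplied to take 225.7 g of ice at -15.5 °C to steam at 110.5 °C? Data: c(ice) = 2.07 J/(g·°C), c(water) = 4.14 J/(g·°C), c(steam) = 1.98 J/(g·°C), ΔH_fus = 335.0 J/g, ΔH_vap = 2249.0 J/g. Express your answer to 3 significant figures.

q = 689 kJ

q1 (heat ice -15.5→0.0 °C): 225.7 × 2.07 × 15.5 = 7242 J
q2 (melt at 0 °C): 225.7 × 335.0 = 75610 J
q3 (heat water 0.0→100.0 °C): 225.7 × 4.14 × 100.0 = 93440 J
q4 (vaporize at 100 °C): 225.7 × 2249.0 = 507599 J
q5 (heat steam 100.0→110.5 °C): 225.7 × 1.98 × 10.5 = 4692 J
Total: 7242 + 75610 + 93440 + 507599 + 4692 = 688583 J = 689 kJ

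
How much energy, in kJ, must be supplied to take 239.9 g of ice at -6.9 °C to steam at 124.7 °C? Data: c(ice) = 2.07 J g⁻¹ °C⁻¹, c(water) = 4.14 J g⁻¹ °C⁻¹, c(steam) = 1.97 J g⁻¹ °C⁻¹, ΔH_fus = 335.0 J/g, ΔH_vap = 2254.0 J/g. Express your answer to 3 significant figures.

q = 736 kJ

q1 (heat ice -6.9→0.0 °C): 239.9 × 2.07 × 6.9 = 3426 J
q2 (melt at 0 °C): 239.9 × 335.0 = 80367 J
q3 (heat water 0.0→100.0 °C): 239.9 × 4.14 × 100.0 = 99319 J
q4 (vaporize at 100 °C): 239.9 × 2254.0 = 540735 J
q5 (heat steam 100.0→124.7 °C): 239.9 × 1.97 × 24.7 = 11673 J
Total: 3426 + 80367 + 99319 + 540735 + 11673 = 735520 J = 736 kJ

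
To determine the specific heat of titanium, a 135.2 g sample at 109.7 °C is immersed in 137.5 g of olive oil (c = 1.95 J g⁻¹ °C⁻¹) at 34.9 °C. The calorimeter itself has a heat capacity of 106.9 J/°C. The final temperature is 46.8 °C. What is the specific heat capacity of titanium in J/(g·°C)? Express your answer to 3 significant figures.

q_gained = (137.5 × 1.95 + 106.9) × (46.8 − 34.9) = 4463 J
q_lost = 135.2 × c × (109.7 − 46.8) = 8504.08 c
Set equal: c = 4463 / 8504.08 = 0.525 J/(g·°C)

c = 0.525 J/(g·°C)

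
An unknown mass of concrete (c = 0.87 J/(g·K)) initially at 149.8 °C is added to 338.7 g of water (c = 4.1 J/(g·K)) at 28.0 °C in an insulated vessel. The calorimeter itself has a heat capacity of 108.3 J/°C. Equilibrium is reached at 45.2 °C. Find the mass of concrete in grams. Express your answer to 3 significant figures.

m = 283 g

q_gained = (338.7 × 4.1 + 108.3) × (45.2 − 28.0) = 25750 J
q_lost = m × 0.87 × (149.8 − 45.2) = 91.002 m
m = 25750 / 91.002 = 283 g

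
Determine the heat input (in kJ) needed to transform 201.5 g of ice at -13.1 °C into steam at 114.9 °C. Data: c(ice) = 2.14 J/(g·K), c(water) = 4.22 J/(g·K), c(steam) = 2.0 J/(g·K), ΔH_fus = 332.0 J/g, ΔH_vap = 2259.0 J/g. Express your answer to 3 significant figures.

q1 (heat ice -13.1→0.0 °C): 201.5 × 2.14 × 13.1 = 5649 J
q2 (melt at 0 °C): 201.5 × 332.0 = 66898 J
q3 (heat water 0.0→100.0 °C): 201.5 × 4.22 × 100.0 = 85033 J
q4 (vaporize at 100 °C): 201.5 × 2259.0 = 455189 J
q5 (heat steam 100.0→114.9 °C): 201.5 × 2.0 × 14.9 = 6005 J
Total: 5649 + 66898 + 85033 + 455189 + 6005 = 618774 J = 619 kJ

q = 619 kJ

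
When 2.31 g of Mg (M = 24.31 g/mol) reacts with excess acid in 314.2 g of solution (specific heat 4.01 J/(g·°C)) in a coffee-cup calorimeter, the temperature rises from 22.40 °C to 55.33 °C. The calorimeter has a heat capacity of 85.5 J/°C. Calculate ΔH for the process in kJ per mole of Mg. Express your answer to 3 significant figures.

|ΔT| = |55.33 − 22.40| = 32.93 °C
|q_surr| = (314.2 × 4.01 + 85.5) × 32.93 = 1345.442 × 32.93 = 44310 J
n(Mg) = 2.31 / 24.31 = 0.09502 mol
Temperature rose, so q_rxn = −|q_surr| = -44.31 kJ
ΔH = q_rxn / n = -466.3 kJ/mol

ΔH = -466 kJ/mol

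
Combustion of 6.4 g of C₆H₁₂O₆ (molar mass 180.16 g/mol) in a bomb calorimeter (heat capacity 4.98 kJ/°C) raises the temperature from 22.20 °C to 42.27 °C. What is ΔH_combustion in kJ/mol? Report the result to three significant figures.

ΔT = 42.27 − 22.20 = 20.07 °C
q_cal = C_cal × ΔT = 4.98 × 20.07 = 99.9486 kJ
n = 6.4 / 180.16 = 0.03552 mol
q_rxn = −q_cal = -99.9486 kJ
ΔH = -99.9486 / 0.03552 = -2814 kJ/mol

ΔH = -2810 kJ/mol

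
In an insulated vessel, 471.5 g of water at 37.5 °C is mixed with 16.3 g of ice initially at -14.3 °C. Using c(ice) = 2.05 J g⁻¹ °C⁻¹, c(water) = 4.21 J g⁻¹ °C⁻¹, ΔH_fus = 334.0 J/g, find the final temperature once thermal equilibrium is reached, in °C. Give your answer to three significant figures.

T_f = 33.4 °C

Heat to bring ice to 0 °C and melt it: q₁ = 16.3×2.05×14.3 + 16.3×334.0 = 5922.0 J
Heat the water can supply cooling to 0 °C: 471.5×4.21×37.5 = 74438.1 J > q₁, so all ice melts.
Energy balance: 471.5×4.21×(37.5 − T) = 5922.0 + 16.3×4.21×(T − 0)
1985.015(37.5 − T) = 5922.0 + 68.623 T
74438.1 − 5922.0 = 2053.638 T
T = 68516.1 / 2053.638 = 33.36 °C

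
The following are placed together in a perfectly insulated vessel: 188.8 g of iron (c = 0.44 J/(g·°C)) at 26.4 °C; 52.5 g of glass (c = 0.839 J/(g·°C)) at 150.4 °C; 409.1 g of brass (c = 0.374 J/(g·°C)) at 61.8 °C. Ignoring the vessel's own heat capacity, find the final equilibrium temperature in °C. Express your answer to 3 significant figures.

T_f = 65.2 °C

Σ mᵢcᵢ(T − Tᵢ) = 0  ⇒  T = Σ mᵢcᵢTᵢ / Σ mᵢcᵢ
Σ mᵢcᵢ = 188.8×0.44 + 52.5×0.839 + 409.1×0.374 = 280.1229
Σ mᵢcᵢTᵢ = 83.072×26.4 + 44.0475×150.4 + 153.0034×61.8 = 18273
T = 18273 / 280.1229 = 65.23 °C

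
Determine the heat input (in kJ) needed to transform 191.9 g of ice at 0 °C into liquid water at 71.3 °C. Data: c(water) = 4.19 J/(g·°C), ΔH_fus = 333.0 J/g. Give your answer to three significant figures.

q = 121 kJ

q1 (melt at 0 °C): 191.9 × 333.0 = 63903 J
q2 (heat water 0.0→71.3 °C): 191.9 × 4.19 × 71.3 = 57330 J
Total: 63903 + 57330 = 121233 J = 121 kJ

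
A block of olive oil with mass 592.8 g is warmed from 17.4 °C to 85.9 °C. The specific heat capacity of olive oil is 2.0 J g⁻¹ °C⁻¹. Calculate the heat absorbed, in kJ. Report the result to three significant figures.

q = 81.2 kJ

q = m c ΔT = 592.8 × 2.0 × (85.9 − 17.4)
q = 592.8 × 2.0 × 68.5 = 81210 J = 81.2 kJ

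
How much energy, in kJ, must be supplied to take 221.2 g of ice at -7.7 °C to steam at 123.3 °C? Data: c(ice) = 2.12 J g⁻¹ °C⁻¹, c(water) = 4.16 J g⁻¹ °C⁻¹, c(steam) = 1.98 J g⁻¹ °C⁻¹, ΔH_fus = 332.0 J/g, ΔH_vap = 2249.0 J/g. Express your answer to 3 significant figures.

q1 (heat ice -7.7→0.0 °C): 221.2 × 2.12 × 7.7 = 3611 J
q2 (melt at 0 °C): 221.2 × 332.0 = 73438 J
q3 (heat water 0.0→100.0 °C): 221.2 × 4.16 × 100.0 = 92019 J
q4 (vaporize at 100 °C): 221.2 × 2249.0 = 497479 J
q5 (heat steam 100.0→123.3 °C): 221.2 × 1.98 × 23.3 = 10205 J
Total: 3611 + 73438 + 92019 + 497479 + 10205 = 676752 J = 677 kJ

q = 677 kJ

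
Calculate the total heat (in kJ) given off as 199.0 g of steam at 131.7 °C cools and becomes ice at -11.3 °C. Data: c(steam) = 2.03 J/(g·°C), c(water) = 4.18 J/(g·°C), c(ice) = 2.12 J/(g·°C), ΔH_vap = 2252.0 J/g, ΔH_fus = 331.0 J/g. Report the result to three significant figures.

q = 615 kJ

q1 (cool steam 131.7→100 °C): 199.0 × 2.03 × 31.7 = 12806 J
q2 (condense at 100 °C): 199.0 × 2252.0 = 448148 J
q3 (cool water 100→0 °C): 199.0 × 4.18 × 100.0 = 83182 J
q4 (freeze at 0 °C): 199.0 × 331.0 = 65869 J
q5 (cool ice 0→-11.3 °C): 199.0 × 2.12 × 11.3 = 4767 J
Total: 12806 + 448148 + 83182 + 65869 + 4767 = 614772 J = 615 kJ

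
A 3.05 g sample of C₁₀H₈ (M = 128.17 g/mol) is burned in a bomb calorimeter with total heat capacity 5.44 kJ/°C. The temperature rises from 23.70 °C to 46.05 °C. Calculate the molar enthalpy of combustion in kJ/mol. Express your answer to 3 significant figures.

ΔT = 46.05 − 23.70 = 22.35 °C
q_cal = C_cal × ΔT = 5.44 × 22.35 = 121.584 kJ
n = 3.05 / 128.17 = 0.02380 mol
q_rxn = −q_cal = -121.584 kJ
ΔH = -121.584 / 0.02380 = -5109 kJ/mol

ΔH = -5110 kJ/mol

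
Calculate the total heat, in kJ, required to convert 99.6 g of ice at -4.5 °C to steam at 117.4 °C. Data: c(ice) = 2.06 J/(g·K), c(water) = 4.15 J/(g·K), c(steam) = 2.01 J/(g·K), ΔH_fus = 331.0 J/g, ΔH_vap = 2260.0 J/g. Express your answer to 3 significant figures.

q1 (heat ice -4.5→0.0 °C): 99.6 × 2.06 × 4.5 = 923 J
q2 (melt at 0 °C): 99.6 × 331.0 = 32968 J
q3 (heat water 0.0→100.0 °C): 99.6 × 4.15 × 100.0 = 41334 J
q4 (vaporize at 100 °C): 99.6 × 2260.0 = 225096 J
q5 (heat steam 100.0→117.4 °C): 99.6 × 2.01 × 17.4 = 3483 J
Total: 923 + 32968 + 41334 + 225096 + 3483 = 303804 J = 304 kJ

q = 304 kJ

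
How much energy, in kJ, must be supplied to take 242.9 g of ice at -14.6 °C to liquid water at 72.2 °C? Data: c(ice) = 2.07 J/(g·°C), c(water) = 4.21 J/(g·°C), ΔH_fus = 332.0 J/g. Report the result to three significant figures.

q = 162 kJ

q1 (heat ice -14.6→0.0 °C): 242.9 × 2.07 × 14.6 = 7341 J
q2 (melt at 0 °C): 242.9 × 332.0 = 80643 J
q3 (heat water 0.0→72.2 °C): 242.9 × 4.21 × 72.2 = 73832 J
Total: 7341 + 80643 + 73832 = 161816 J = 162 kJ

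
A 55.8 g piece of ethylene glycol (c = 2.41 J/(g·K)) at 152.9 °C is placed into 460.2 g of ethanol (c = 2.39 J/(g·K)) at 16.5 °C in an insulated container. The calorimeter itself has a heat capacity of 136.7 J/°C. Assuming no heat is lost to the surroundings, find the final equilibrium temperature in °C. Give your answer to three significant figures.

Heat lost by ethylene glycol = heat gained by ethanol + calorimeter.
(55.8)(2.41)(152.9 − T) = [(460.2)(2.39) + 136.7](T − 16.5)
134.478 (152.9 − T) = 1236.578 (T − 16.5)
20562 − 134.478 T = 1236.578 T − 20404
40966 = 1371.056 T
T = 29.88 °C

T_f = 29.9 °C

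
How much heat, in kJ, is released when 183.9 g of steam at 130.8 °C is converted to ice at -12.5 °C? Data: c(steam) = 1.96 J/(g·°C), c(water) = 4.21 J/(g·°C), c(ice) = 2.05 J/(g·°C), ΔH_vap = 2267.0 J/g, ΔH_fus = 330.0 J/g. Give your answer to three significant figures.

q1 (cool steam 130.8→100 °C): 183.9 × 1.96 × 30.8 = 11102 J
q2 (condense at 100 °C): 183.9 × 2267.0 = 416901 J
q3 (cool water 100→0 °C): 183.9 × 4.21 × 100.0 = 77422 J
q4 (freeze at 0 °C): 183.9 × 330.0 = 60687 J
q5 (cool ice 0→-12.5 °C): 183.9 × 2.05 × 12.5 = 4712 J
Total: 11102 + 416901 + 77422 + 60687 + 4712 = 570824 J = 571 kJ

q = 571 kJ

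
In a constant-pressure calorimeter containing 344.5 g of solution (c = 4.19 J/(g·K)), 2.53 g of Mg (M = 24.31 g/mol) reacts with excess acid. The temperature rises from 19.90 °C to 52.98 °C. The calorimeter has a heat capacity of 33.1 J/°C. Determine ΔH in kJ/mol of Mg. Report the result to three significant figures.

ΔH = -469 kJ/mol

|ΔT| = |52.98 − 19.90| = 33.08 °C
|q_surr| = (344.5 × 4.19 + 33.1) × 33.08 = 1476.555 × 33.08 = 48840 J
n(Mg) = 2.53 / 24.31 = 0.1041 mol
Temperature rose, so q_rxn = −|q_surr| = -48.84 kJ
ΔH = q_rxn / n = -469.2 kJ/mol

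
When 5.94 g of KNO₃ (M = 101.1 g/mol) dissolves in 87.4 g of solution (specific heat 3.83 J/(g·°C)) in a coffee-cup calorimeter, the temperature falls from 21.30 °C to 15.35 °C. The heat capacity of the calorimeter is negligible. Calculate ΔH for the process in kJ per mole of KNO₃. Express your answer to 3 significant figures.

|ΔT| = |15.35 − 21.30| = 5.95 °C
|q_surr| = (87.4 × 3.83) × 5.95 = 334.742 × 5.95 = 1992 J
n(KNO₃) = 5.94 / 101.1 = 0.05875 mol
Temperature fell, so q_rxn = +|q_surr| = 1.992 kJ
ΔH = q_rxn / n = 33.91 kJ/mol

ΔH = 33.9 kJ/mol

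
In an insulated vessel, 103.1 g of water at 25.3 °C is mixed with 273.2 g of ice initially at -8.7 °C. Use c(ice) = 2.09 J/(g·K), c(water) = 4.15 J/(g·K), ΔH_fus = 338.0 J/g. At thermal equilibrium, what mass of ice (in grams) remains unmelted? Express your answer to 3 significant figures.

m_ice remaining = 256 g

Heat to warm all ice to 0 °C: 273.2×2.09×8.7 = 4967.6 J
Heat released by water cooling to 0 °C: 103.1×4.15×25.3 = 10825 J
10825 J < 4967.6 + 273.2×338.0 = 97309.2 J, so not all ice melts; final T = 0 °C.
Heat left for melting: 10825 − 4967.6 = 5857.4 J
Mass melted = 5857.4 / 338.0 = 17.33 g
Ice remaining = 273.2 − 17.33 = 255.87 g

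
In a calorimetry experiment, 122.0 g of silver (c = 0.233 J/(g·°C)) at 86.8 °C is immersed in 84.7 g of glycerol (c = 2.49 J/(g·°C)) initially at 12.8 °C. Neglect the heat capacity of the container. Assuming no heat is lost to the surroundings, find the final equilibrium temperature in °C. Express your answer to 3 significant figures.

T_f = 21.6 °C

Heat lost by silver = heat gained by glycerol.
(122.0)(0.233)(86.8 − T) = (84.7)(2.49)(T − 12.8)
28.426 (86.8 − T) = 210.903 (T − 12.8)
2467.4 − 28.426 T = 210.903 T − 2699.6
5167.0 = 239.329 T
T = 21.59 °C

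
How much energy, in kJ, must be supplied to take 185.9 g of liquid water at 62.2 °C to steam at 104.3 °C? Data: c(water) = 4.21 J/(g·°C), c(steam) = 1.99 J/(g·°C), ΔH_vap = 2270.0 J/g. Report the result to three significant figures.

q1 (heat water 62.2→100.0 °C): 185.9 × 4.21 × 37.8 = 29584 J
q2 (vaporize at 100 °C): 185.9 × 2270.0 = 421993 J
q3 (heat steam 100.0→104.3 °C): 185.9 × 1.99 × 4.3 = 1591 J
Total: 29584 + 421993 + 1591 = 453168 J = 453 kJ

q = 453 kJ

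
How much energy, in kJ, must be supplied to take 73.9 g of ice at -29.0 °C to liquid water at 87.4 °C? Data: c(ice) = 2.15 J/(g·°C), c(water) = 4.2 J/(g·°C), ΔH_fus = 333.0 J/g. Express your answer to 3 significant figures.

q = 56.3 kJ

q1 (heat ice -29.0→0.0 °C): 73.9 × 2.15 × 29.0 = 4608 J
q2 (melt at 0 °C): 73.9 × 333.0 = 24609 J
q3 (heat water 0.0→87.4 °C): 73.9 × 4.2 × 87.4 = 27127 J
Total: 4608 + 24609 + 27127 = 56344 J = 56.3 kJ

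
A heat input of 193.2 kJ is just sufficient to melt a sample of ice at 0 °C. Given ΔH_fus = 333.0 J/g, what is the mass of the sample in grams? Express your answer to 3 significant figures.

m = 580 g

m = q / ΔH_fus = 193200 J / 333.0 J/g = 580 g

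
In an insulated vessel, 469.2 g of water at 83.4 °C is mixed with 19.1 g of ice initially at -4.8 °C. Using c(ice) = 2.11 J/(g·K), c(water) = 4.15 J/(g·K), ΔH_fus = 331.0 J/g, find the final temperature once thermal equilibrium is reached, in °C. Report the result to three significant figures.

T_f = 76.9 °C

Heat to bring ice to 0 °C and melt it: q₁ = 19.1×2.11×4.8 + 19.1×331.0 = 6515.5 J
Heat the water can supply cooling to 0 °C: 469.2×4.15×83.4 = 162395 J > q₁, so all ice melts.
Energy balance: 469.2×4.15×(83.4 − T) = 6515.5 + 19.1×4.15×(T − 0)
1947.18(83.4 − T) = 6515.5 + 79.265 T
162395 − 6515.5 = 2026.445 T
T = 155879.5 / 2026.445 = 76.92 °C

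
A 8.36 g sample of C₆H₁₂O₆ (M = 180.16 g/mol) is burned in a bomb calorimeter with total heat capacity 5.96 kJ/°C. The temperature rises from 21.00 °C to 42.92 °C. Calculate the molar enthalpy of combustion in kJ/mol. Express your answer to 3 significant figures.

ΔH = -2820 kJ/mol

ΔT = 42.92 − 21.00 = 21.92 °C
q_cal = C_cal × ΔT = 5.96 × 21.92 = 130.6432 kJ
n = 8.36 / 180.16 = 0.04640 mol
q_rxn = −q_cal = -130.6432 kJ
ΔH = -130.6432 / 0.04640 = -2816 kJ/mol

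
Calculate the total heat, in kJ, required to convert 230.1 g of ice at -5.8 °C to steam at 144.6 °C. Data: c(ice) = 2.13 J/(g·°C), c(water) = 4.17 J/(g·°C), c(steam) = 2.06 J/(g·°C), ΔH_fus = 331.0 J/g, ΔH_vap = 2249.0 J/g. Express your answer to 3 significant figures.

q1 (heat ice -5.8→0.0 °C): 230.1 × 2.13 × 5.8 = 2843 J
q2 (melt at 0 °C): 230.1 × 331.0 = 76163 J
q3 (heat water 0.0→100.0 °C): 230.1 × 4.17 × 100.0 = 95952 J
q4 (vaporize at 100 °C): 230.1 × 2249.0 = 517495 J
q5 (heat steam 100.0→144.6 °C): 230.1 × 2.06 × 44.6 = 21141 J
Total: 2843 + 76163 + 95952 + 517495 + 21141 = 713594 J = 714 kJ

q = 714 kJ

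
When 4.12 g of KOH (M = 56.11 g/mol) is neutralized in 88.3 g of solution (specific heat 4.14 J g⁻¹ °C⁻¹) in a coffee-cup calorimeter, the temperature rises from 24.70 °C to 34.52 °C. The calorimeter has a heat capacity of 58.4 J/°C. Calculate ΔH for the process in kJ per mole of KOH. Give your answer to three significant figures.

ΔH = -56.7 kJ/mol

|ΔT| = |34.52 − 24.70| = 9.82 °C
|q_surr| = (88.3 × 4.14 + 58.4) × 9.82 = 423.962 × 9.82 = 4163 J
n(KOH) = 4.12 / 56.11 = 0.07343 mol
Temperature rose, so q_rxn = −|q_surr| = -4.163 kJ
ΔH = q_rxn / n = -56.69 kJ/mol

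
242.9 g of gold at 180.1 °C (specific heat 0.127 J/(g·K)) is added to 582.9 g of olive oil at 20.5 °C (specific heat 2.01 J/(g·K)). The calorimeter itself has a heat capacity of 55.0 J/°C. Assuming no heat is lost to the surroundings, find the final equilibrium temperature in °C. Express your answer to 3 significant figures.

T_f = 24.4 °C

Heat lost by gold = heat gained by olive oil + calorimeter.
(242.9)(0.127)(180.1 − T) = [(582.9)(2.01) + 55.0](T − 20.5)
30.8483 (180.1 − T) = 1226.629 (T − 20.5)
5555.8 − 30.8483 T = 1226.629 T − 25146
30701.8 = 1257.4773 T
T = 24.42 °C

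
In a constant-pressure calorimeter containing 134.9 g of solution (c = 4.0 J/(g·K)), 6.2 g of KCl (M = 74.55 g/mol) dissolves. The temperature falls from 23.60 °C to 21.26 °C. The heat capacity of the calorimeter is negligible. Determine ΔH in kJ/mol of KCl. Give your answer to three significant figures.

ΔH = 15.2 kJ/mol

|ΔT| = |21.26 − 23.60| = 2.34 °C
|q_surr| = (134.9 × 4.0) × 2.34 = 539.6 × 2.34 = 1263 J
n(KCl) = 6.2 / 74.55 = 0.08317 mol
Temperature fell, so q_rxn = +|q_surr| = 1.263 kJ
ΔH = q_rxn / n = 15.19 kJ/mol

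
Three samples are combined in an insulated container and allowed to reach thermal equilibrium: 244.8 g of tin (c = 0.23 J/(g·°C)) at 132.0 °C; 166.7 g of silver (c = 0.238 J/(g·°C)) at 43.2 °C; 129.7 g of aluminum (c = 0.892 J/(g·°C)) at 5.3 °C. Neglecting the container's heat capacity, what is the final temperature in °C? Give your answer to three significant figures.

T_f = 46.1 °C

Σ mᵢcᵢ(T − Tᵢ) = 0  ⇒  T = Σ mᵢcᵢTᵢ / Σ mᵢcᵢ
Σ mᵢcᵢ = 244.8×0.23 + 166.7×0.238 + 129.7×0.892 = 211.6710
Σ mᵢcᵢTᵢ = 56.304×132.0 + 39.6746×43.2 + 115.6924×5.3 = 9759.2
T = 9759.2 / 211.6710 = 46.11 °C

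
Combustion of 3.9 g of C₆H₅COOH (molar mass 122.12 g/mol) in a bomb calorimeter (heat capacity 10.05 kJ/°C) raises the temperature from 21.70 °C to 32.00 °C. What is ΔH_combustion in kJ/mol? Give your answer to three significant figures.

ΔH = -3240 kJ/mol

ΔT = 32.00 − 21.70 = 10.30 °C
q_cal = C_cal × ΔT = 10.05 × 10.30 = 103.515 kJ
n = 3.9 / 122.12 = 0.03194 mol
q_rxn = −q_cal = -103.515 kJ
ΔH = -103.515 / 0.03194 = -3241 kJ/mol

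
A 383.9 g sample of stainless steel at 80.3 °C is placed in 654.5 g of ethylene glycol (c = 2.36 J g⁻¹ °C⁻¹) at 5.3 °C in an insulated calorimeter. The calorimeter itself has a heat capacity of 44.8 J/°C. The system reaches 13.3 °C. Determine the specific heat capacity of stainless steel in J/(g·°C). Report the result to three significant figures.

q_gained = (654.5 × 2.36 + 44.8) × (13.3 − 5.3) = 12715 J
q_lost = 383.9 × c × (80.3 − 13.3) = 25721.3 c
Set equal: c = 12715 / 25721.3 = 0.494 J/(g·°C)

c = 0.494 J/(g·°C)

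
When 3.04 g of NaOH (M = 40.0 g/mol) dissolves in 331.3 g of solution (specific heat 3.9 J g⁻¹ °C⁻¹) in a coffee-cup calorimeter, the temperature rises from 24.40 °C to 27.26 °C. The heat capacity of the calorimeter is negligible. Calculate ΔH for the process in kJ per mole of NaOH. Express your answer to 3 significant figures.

ΔH = -48.6 kJ/mol

|ΔT| = |27.26 − 24.40| = 2.86 °C
|q_surr| = (331.3 × 3.9) × 2.86 = 1292.07 × 2.86 = 3695 J
n(NaOH) = 3.04 / 40.0 = 0.07600 mol
Temperature rose, so q_rxn = −|q_surr| = -3.695 kJ
ΔH = q_rxn / n = -48.62 kJ/mol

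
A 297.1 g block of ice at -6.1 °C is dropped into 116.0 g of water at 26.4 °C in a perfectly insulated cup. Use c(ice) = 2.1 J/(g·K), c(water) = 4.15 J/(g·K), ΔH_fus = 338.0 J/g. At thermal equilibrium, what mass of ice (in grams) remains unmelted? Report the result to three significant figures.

Heat to warm all ice to 0 °C: 297.1×2.1×6.1 = 3805.9 J
Heat released by water cooling to 0 °C: 116.0×4.15×26.4 = 12709 J
12709 J < 3805.9 + 297.1×338.0 = 104225.7 J, so not all ice melts; final T = 0 °C.
Heat left for melting: 12709 − 3805.9 = 8903.1 J
Mass melted = 8903.1 / 338.0 = 26.34 g
Ice remaining = 297.1 − 26.34 = 270.76 g

m_ice remaining = 271 g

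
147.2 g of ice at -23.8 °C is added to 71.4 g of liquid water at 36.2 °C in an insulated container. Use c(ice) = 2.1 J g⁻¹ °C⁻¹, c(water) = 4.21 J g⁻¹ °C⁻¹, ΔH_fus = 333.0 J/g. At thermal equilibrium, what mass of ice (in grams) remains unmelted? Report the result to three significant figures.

Heat to warm all ice to 0 °C: 147.2×2.1×23.8 = 7357.1 J
Heat released by water cooling to 0 °C: 71.4×4.21×36.2 = 10882 J
10882 J < 7357.1 + 147.2×333.0 = 56374.7 J, so not all ice melts; final T = 0 °C.
Heat left for melting: 10882 − 7357.1 = 3524.9 J
Mass melted = 3524.9 / 333.0 = 10.59 g
Ice remaining = 147.2 − 10.59 = 136.61 g

m_ice remaining = 137 g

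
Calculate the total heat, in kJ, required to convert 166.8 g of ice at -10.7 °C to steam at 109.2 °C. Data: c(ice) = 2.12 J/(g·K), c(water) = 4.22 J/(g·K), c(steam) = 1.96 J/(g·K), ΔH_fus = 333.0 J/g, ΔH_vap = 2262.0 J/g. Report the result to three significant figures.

q = 510 kJ

q1 (heat ice -10.7→0.0 °C): 166.8 × 2.12 × 10.7 = 3784 J
q2 (melt at 0 °C): 166.8 × 333.0 = 55544 J
q3 (heat water 0.0→100.0 °C): 166.8 × 4.22 × 100.0 = 70390 J
q4 (vaporize at 100 °C): 166.8 × 2262.0 = 377302 J
q5 (heat steam 100.0→109.2 °C): 166.8 × 1.96 × 9.2 = 3008 J
Total: 3784 + 55544 + 70390 + 377302 + 3008 = 510028 J = 510 kJ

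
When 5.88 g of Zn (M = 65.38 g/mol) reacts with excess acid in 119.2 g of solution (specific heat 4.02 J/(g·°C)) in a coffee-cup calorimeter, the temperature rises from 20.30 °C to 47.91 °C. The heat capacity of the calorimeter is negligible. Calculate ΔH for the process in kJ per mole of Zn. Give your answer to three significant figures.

ΔH = -147 kJ/mol

|ΔT| = |47.91 − 20.30| = 27.61 °C
|q_surr| = (119.2 × 4.02) × 27.61 = 479.184 × 27.61 = 13230 J
n(Zn) = 5.88 / 65.38 = 0.08994 mol
Temperature rose, so q_rxn = −|q_surr| = -13.23 kJ
ΔH = q_rxn / n = -147.1 kJ/mol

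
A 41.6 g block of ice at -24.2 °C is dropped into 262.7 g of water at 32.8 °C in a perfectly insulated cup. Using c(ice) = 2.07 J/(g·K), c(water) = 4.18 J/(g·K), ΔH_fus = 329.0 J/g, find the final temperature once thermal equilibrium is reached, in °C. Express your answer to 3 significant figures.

Heat to bring ice to 0 °C and melt it: q₁ = 41.6×2.07×24.2 + 41.6×329.0 = 15770 J
Heat the water can supply cooling to 0 °C: 262.7×4.18×32.8 = 36017.2 J > q₁, so all ice melts.
Energy balance: 262.7×4.18×(32.8 − T) = 15770 + 41.6×4.18×(T − 0)
1098.086(32.8 − T) = 15770 + 173.888 T
36017.2 − 15770 = 1271.974 T
T = 20247.2 / 1271.974 = 15.92 °C

T_f = 15.9 °C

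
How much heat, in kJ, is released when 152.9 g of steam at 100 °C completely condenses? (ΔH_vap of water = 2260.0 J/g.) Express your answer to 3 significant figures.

q = m × ΔH_vap = 152.9 × 2260.0 = 345600 J = 346 kJ

q = 346 kJ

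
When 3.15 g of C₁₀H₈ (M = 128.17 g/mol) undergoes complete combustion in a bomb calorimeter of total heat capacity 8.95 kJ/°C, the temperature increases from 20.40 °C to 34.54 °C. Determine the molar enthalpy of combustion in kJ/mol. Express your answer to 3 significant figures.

ΔH = -5150 kJ/mol

ΔT = 34.54 − 20.40 = 14.14 °C
q_cal = C_cal × ΔT = 8.95 × 14.14 = 126.553 kJ
n = 3.15 / 128.17 = 0.02458 mol
q_rxn = −q_cal = -126.553 kJ
ΔH = -126.553 / 0.02458 = -5149 kJ/mol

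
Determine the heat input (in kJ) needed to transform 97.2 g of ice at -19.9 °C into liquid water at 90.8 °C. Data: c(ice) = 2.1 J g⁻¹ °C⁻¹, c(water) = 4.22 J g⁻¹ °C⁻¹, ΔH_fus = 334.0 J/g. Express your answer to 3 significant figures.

q = 73.8 kJ

q1 (heat ice -19.9→0.0 °C): 97.2 × 2.1 × 19.9 = 4062 J
q2 (melt at 0 °C): 97.2 × 334.0 = 32465 J
q3 (heat water 0.0→90.8 °C): 97.2 × 4.22 × 90.8 = 37245 J
Total: 4062 + 32465 + 37245 = 73772 J = 73.8 kJ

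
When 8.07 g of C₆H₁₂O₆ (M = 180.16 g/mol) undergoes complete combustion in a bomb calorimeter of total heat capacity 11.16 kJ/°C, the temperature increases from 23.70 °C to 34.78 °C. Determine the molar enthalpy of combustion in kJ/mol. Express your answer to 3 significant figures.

ΔH = -2760 kJ/mol

ΔT = 34.78 − 23.70 = 11.08 °C
q_cal = C_cal × ΔT = 11.16 × 11.08 = 123.6528 kJ
n = 8.07 / 180.16 = 0.04479 mol
q_rxn = −q_cal = -123.6528 kJ
ΔH = -123.6528 / 0.04479 = -2761 kJ/mol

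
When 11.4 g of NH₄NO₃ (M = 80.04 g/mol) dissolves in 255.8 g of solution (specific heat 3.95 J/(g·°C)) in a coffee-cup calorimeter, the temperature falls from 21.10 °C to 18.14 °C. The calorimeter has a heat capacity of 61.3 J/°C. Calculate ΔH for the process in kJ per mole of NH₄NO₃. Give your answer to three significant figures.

|ΔT| = |18.14 − 21.10| = 2.96 °C
|q_surr| = (255.8 × 3.95 + 61.3) × 2.96 = 1071.71 × 2.96 = 3172 J
n(NH₄NO₃) = 11.4 / 80.04 = 0.1424 mol
Temperature fell, so q_rxn = +|q_surr| = 3.172 kJ
ΔH = q_rxn / n = 22.28 kJ/mol

ΔH = 22.3 kJ/mol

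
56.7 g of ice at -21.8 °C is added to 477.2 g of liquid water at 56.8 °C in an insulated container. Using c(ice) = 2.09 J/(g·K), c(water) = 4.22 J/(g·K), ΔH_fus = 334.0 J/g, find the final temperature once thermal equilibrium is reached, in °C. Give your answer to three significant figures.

Heat to bring ice to 0 °C and melt it: q₁ = 56.7×2.09×21.8 + 56.7×334.0 = 21521 J
Heat the water can supply cooling to 0 °C: 477.2×4.22×56.8 = 114383 J > q₁, so all ice melts.
Energy balance: 477.2×4.22×(56.8 − T) = 21521 + 56.7×4.22×(T − 0)
2013.784(56.8 − T) = 21521 + 239.274 T
114383 − 21521 = 2253.058 T
T = 92862 / 2253.058 = 41.22 °C

T_f = 41.2 °C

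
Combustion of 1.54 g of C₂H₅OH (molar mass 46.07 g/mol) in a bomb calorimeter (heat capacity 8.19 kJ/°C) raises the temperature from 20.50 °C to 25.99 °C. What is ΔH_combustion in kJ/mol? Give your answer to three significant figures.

ΔT = 25.99 − 20.50 = 5.49 °C
q_cal = C_cal × ΔT = 8.19 × 5.49 = 44.9631 kJ
n = 1.54 / 46.07 = 0.033427 mol
q_rxn = −q_cal = -44.9631 kJ
ΔH = -44.9631 / 0.033427 = -1345 kJ/mol

ΔH = -1350 kJ/mol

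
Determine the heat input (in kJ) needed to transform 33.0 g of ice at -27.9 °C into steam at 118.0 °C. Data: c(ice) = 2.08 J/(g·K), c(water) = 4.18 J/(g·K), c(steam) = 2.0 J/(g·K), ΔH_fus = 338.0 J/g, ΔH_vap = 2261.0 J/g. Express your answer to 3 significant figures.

q = 103 kJ

q1 (heat ice -27.9→0.0 °C): 33.0 × 2.08 × 27.9 = 1915 J
q2 (melt at 0 °C): 33.0 × 338.0 = 11154 J
q3 (heat water 0.0→100.0 °C): 33.0 × 4.18 × 100.0 = 13794 J
q4 (vaporize at 100 °C): 33.0 × 2261.0 = 74613 J
q5 (heat steam 100.0→118.0 °C): 33.0 × 2.0 × 18.0 = 1188 J
Total: 1915 + 11154 + 13794 + 74613 + 1188 = 102664 J = 103 kJ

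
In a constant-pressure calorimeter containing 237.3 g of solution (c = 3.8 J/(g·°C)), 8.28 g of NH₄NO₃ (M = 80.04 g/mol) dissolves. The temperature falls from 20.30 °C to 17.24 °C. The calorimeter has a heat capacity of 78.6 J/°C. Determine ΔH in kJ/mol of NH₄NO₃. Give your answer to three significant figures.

ΔH = 29.0 kJ/mol

|ΔT| = |17.24 − 20.30| = 3.06 °C
|q_surr| = (237.3 × 3.8 + 78.6) × 3.06 = 980.34 × 3.06 = 3000 J
n(NH₄NO₃) = 8.28 / 80.04 = 0.1034 mol
Temperature fell, so q_rxn = +|q_surr| = 3.000 kJ
ΔH = q_rxn / n = 29.01 kJ/mol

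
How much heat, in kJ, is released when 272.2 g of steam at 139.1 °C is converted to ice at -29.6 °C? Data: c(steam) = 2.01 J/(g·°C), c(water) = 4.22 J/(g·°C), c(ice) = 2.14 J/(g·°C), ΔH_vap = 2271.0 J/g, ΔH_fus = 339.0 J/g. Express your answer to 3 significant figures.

q1 (cool steam 139.1→100 °C): 272.2 × 2.01 × 39.1 = 21392 J
q2 (condense at 100 °C): 272.2 × 2271.0 = 618166 J
q3 (cool water 100→0 °C): 272.2 × 4.22 × 100.0 = 114868 J
q4 (freeze at 0 °C): 272.2 × 339.0 = 92276 J
q5 (cool ice 0→-29.6 °C): 272.2 × 2.14 × 29.6 = 17242 J
Total: 21392 + 618166 + 114868 + 92276 + 17242 = 863944 J = 864 kJ

q = 864 kJ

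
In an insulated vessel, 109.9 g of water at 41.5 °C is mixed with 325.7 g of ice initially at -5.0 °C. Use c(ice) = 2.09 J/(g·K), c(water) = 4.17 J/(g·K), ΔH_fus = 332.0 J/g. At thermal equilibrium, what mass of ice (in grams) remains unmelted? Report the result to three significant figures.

Heat to warm all ice to 0 °C: 325.7×2.09×5.0 = 3403.6 J
Heat released by water cooling to 0 °C: 109.9×4.17×41.5 = 19019 J
19019 J < 3403.6 + 325.7×332.0 = 111536.0 J, so not all ice melts; final T = 0 °C.
Heat left for melting: 19019 − 3403.6 = 15615.4 J
Mass melted = 15615.4 / 332.0 = 47.03 g
Ice remaining = 325.7 − 47.03 = 278.67 g

m_ice remaining = 279 g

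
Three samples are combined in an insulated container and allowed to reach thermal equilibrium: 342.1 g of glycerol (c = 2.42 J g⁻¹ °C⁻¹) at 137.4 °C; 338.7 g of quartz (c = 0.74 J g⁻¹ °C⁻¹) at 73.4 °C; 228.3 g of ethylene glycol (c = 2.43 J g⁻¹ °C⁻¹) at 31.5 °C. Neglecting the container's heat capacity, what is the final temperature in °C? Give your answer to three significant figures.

Σ mᵢcᵢ(T − Tᵢ) = 0  ⇒  T = Σ mᵢcᵢTᵢ / Σ mᵢcᵢ
Σ mᵢcᵢ = 342.1×2.42 + 338.7×0.74 + 228.3×2.43 = 1633.289
Σ mᵢcᵢTᵢ = 827.882×137.4 + 250.638×73.4 + 554.769×31.5 = 149620
T = 149620 / 1633.289 = 91.61 °C

T_f = 91.6 °C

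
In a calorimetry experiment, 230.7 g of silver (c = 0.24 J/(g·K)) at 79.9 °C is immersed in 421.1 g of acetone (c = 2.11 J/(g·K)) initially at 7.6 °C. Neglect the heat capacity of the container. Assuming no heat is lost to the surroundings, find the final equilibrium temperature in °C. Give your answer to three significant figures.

Heat lost by silver = heat gained by acetone.
(230.7)(0.24)(79.9 − T) = (421.1)(2.11)(T − 7.6)
55.368 (79.9 − T) = 888.521 (T − 7.6)
4423.9 − 55.368 T = 888.521 T − 6752.8
11176.7 = 943.889 T
T = 11.84 °C

T_f = 11.8 °C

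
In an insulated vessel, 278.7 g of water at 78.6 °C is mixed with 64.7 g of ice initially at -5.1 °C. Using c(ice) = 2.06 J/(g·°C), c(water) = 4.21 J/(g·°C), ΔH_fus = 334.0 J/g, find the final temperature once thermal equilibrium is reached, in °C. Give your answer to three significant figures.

Heat to bring ice to 0 °C and melt it: q₁ = 64.7×2.06×5.1 + 64.7×334.0 = 22290 J
Heat the water can supply cooling to 0 °C: 278.7×4.21×78.6 = 92223.5 J > q₁, so all ice melts.
Energy balance: 278.7×4.21×(78.6 − T) = 22290 + 64.7×4.21×(T − 0)
1173.327(78.6 − T) = 22290 + 272.387 T
92223.5 − 22290 = 1445.714 T
T = 69933.5 / 1445.714 = 48.37 °C

T_f = 48.4 °C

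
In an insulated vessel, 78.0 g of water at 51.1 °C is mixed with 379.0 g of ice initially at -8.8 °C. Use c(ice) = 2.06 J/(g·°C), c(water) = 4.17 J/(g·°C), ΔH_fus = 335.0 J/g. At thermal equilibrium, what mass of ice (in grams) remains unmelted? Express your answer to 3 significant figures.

Heat to warm all ice to 0 °C: 379.0×2.06×8.8 = 6870.5 J
Heat released by water cooling to 0 °C: 78.0×4.17×51.1 = 16621 J
16621 J < 6870.5 + 379.0×335.0 = 133835.5 J, so not all ice melts; final T = 0 °C.
Heat left for melting: 16621 − 6870.5 = 9750.5 J
Mass melted = 9750.5 / 335.0 = 29.11 g
Ice remaining = 379.0 − 29.11 = 349.89 g

m_ice remaining = 350 g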